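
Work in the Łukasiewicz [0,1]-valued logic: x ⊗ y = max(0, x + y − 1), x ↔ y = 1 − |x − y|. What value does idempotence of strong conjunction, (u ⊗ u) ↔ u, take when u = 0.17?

0.83

u ⊗ u = max(0, 0.17 + 0.17 − 1) = max(0, -0.66) = 0.00
(u ⊗ u) ↔ u = 1 − |0.00 − 0.17| = 1 − 0.17 = 0.83
(The value 0.83 < 1 shows this instance is not satisfied; fails in Ł∞ since a ⊗ a = max(0, 2a−1) ≠ a in general.)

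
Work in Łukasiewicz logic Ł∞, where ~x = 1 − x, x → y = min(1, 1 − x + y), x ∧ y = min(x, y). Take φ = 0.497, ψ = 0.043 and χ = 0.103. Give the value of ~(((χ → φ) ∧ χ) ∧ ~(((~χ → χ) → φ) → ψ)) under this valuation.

0.897

χ → φ = min(1, 1 − 0.103 + 0.497) = min(1, 1.394) = 1.000
(χ → φ) ∧ χ = min(1.000, 0.103) = 0.103
~χ = 1 − 0.103 = 0.897
~χ → χ = min(1, 1 − 0.897 + 0.103) = min(1, 0.206) = 0.206
(~χ → χ) → φ = min(1, 1 − 0.206 + 0.497) = min(1, 1.291) = 1.000
((~χ → χ) → φ) → ψ = min(1, 1 − 1.000 + 0.043) = min(1, 0.043) = 0.043
~(((~χ → χ) → φ) → ψ) = 1 − 0.043 = 0.957
((χ → φ) ∧ χ) ∧ ~(((~χ → χ) → φ) → ψ) = min(0.103, 0.957) = 0.103
~(((χ → φ) ∧ χ) ∧ ~(((~χ → χ) → φ) → ψ)) = 1 − 0.103 = 0.897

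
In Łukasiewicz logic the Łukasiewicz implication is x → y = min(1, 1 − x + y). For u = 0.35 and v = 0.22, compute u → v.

u → v = min(1, 1 − 0.35 + 0.22) = min(1, 0.87) = 0.87
For comparison, the Gödel implication (1 if x ≤ y else y) would give 0.22.

0.87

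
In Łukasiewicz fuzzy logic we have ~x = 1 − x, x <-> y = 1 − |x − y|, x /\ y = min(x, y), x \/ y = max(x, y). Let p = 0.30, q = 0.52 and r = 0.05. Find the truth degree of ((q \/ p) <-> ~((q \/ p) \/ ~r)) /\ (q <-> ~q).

q \/ p = max(0.52, 0.30) = 0.52
~r = 1 − 0.05 = 0.95
(q \/ p) \/ ~r = max(0.52, 0.95) = 0.95
~((q \/ p) \/ ~r) = 1 − 0.95 = 0.05
(q \/ p) <-> ~((q \/ p) \/ ~r) = 1 − |0.52 − 0.05| = 1 − 0.47 = 0.53
~q = 1 − 0.52 = 0.48
q <-> ~q = 1 − |0.52 − 0.48| = 1 − 0.04 = 0.96
((q \/ p) <-> ~((q \/ p) \/ ~r)) /\ (q <-> ~q) = min(0.53, 0.96) = 0.53

0.53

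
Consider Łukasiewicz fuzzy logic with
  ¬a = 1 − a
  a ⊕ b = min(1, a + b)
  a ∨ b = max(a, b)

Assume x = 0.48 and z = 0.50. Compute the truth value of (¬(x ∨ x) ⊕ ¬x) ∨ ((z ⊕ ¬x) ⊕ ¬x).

1.00

x ∨ x = max(0.48, 0.48) = 0.48
¬(x ∨ x) = 1 − 0.48 = 0.52
¬x = 1 − 0.48 = 0.52
¬(x ∨ x) ⊕ ¬x = min(1, 0.52 + 0.52) = min(1, 1.04) = 1.00
z ⊕ ¬x = min(1, 0.50 + 0.52) = min(1, 1.02) = 1.00
(z ⊕ ¬x) ⊕ ¬x = min(1, 1.00 + 0.52) = min(1, 1.52) = 1.00
(¬(x ∨ x) ⊕ ¬x) ∨ ((z ⊕ ¬x) ⊕ ¬x) = max(1.00, 1.00) = 1.00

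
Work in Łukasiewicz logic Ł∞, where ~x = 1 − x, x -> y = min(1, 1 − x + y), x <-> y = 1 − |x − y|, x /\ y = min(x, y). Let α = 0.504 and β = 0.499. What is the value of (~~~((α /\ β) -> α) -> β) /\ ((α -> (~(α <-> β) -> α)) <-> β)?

α /\ β = min(0.504, 0.499) = 0.499
(α /\ β) -> α = min(1, 1 − 0.499 + 0.504) = min(1, 1.005) = 1.000
~((α /\ β) -> α) = 1 − 1.000 = 0.000
~~((α /\ β) -> α) = 1 − 0.000 = 1.000
~~~((α /\ β) -> α) = 1 − 1.000 = 0.000
~~~((α /\ β) -> α) -> β = min(1, 1 − 0.000 + 0.499) = min(1, 1.499) = 1.000
α <-> β = 1 − |0.504 − 0.499| = 1 − 0.005 = 0.995
~(α <-> β) = 1 − 0.995 = 0.005
~(α <-> β) -> α = min(1, 1 − 0.005 + 0.504) = min(1, 1.499) = 1.000
α -> (~(α <-> β) -> α) = min(1, 1 − 0.504 + 1.000) = min(1, 1.496) = 1.000
(α -> (~(α <-> β) -> α)) <-> β = 1 − |1.000 − 0.499| = 1 − 0.501 = 0.499
(~~~((α /\ β) -> α) -> β) /\ ((α -> (~(α <-> β) -> α)) <-> β) = min(1.000, 0.499) = 0.499

0.499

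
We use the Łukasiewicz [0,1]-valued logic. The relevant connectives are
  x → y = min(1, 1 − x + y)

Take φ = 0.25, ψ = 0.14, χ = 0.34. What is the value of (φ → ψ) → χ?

0.45

φ → ψ = min(1, 1 − 0.25 + 0.14) = min(1, 0.89) = 0.89
(φ → ψ) → χ = min(1, 1 − 0.89 + 0.34) = min(1, 0.45) = 0.45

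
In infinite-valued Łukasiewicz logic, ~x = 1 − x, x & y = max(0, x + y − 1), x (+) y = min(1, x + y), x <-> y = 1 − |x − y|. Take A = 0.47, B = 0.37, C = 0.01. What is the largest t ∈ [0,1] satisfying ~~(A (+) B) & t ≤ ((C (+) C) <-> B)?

A (+) B = min(1, 0.47 + 0.37) = min(1, 0.84) = 0.84
~(A (+) B) = 1 − 0.84 = 0.16
~~(A (+) B) = 1 − 0.16 = 0.84
So the left factor is ~~(A (+) B) = 0.84.
C (+) C = min(1, 0.01 + 0.01) = min(1, 0.02) = 0.02
(C (+) C) <-> B = 1 − |0.02 − 0.37| = 1 − 0.35 = 0.65
So the right-hand bound is (C (+) C) <-> B = 0.65.
The residuum of the Łukasiewicz t-norm gives the supremum: min(1, 1 − 0.84 + 0.65).
1 − 0.84 + 0.65 = 0.81, so t = min(1, 0.81) = 0.81.
Check: 0.84 & 0.81 = max(0, 0.65) = 0.65 ≤ 0.65.

0.81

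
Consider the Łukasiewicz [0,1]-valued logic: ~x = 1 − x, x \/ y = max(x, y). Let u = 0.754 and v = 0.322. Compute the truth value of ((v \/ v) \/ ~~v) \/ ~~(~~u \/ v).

0.754

v \/ v = max(0.322, 0.322) = 0.322
~v = 1 − 0.322 = 0.678
~~v = 1 − 0.678 = 0.322
(v \/ v) \/ ~~v = max(0.322, 0.322) = 0.322
~u = 1 − 0.754 = 0.246
~~u = 1 − 0.246 = 0.754
~~u \/ v = max(0.754, 0.322) = 0.754
~(~~u \/ v) = 1 − 0.754 = 0.246
~~(~~u \/ v) = 1 − 0.246 = 0.754
((v \/ v) \/ ~~v) \/ ~~(~~u \/ v) = max(0.322, 0.754) = 0.754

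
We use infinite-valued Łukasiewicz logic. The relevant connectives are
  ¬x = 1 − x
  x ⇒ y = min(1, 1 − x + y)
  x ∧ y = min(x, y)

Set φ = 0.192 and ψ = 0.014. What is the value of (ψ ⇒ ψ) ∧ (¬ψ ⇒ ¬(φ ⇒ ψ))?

ψ ⇒ ψ = min(1, 1 − 0.014 + 0.014) = min(1, 1.000) = 1.000
¬ψ = 1 − 0.014 = 0.986
φ ⇒ ψ = min(1, 1 − 0.192 + 0.014) = min(1, 0.822) = 0.822
¬(φ ⇒ ψ) = 1 − 0.822 = 0.178
¬ψ ⇒ ¬(φ ⇒ ψ) = min(1, 1 − 0.986 + 0.178) = min(1, 0.192) = 0.192
(ψ ⇒ ψ) ∧ (¬ψ ⇒ ¬(φ ⇒ ψ)) = min(1.000, 0.192) = 0.192

0.192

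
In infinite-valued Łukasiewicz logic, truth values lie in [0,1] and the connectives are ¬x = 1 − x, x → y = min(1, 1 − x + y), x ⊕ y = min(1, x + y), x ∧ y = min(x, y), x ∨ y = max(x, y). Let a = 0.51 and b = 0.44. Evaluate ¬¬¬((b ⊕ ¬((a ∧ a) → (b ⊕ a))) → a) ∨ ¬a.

a ∧ a = min(0.51, 0.51) = 0.51
b ⊕ a = min(1, 0.44 + 0.51) = min(1, 0.95) = 0.95
(a ∧ a) → (b ⊕ a) = min(1, 1 − 0.51 + 0.95) = min(1, 1.44) = 1.00
¬((a ∧ a) → (b ⊕ a)) = 1 − 1.00 = 0.00
b ⊕ ¬((a ∧ a) → (b ⊕ a)) = min(1, 0.44 + 0.00) = min(1, 0.44) = 0.44
(b ⊕ ¬((a ∧ a) → (b ⊕ a))) → a = min(1, 1 − 0.44 + 0.51) = min(1, 1.07) = 1.00
¬((b ⊕ ¬((a ∧ a) → (b ⊕ a))) → a) = 1 − 1.00 = 0.00
¬¬((b ⊕ ¬((a ∧ a) → (b ⊕ a))) → a) = 1 − 0.00 = 1.00
¬¬¬((b ⊕ ¬((a ∧ a) → (b ⊕ a))) → a) = 1 − 1.00 = 0.00
¬a = 1 − 0.51 = 0.49
¬¬¬((b ⊕ ¬((a ∧ a) → (b ⊕ a))) → a) ∨ ¬a = max(0.00, 0.49) = 0.49

0.49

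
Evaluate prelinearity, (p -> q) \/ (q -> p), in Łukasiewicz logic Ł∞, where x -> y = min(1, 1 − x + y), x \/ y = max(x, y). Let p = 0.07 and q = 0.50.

p -> q = min(1, 1 − 0.07 + 0.50) = min(1, 1.43) = 1.00
q -> p = min(1, 1 − 0.50 + 0.07) = min(1, 0.57) = 0.57
(p -> q) \/ (q -> p) = max(1.00, 0.57) = 1.00
(As expected: a Ł∞-tautology — holds in every MV-chain.)

1.00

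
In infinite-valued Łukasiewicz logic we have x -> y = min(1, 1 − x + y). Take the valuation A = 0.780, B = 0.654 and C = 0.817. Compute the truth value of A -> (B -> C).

B -> C = min(1, 1 − 0.654 + 0.817) = min(1, 1.163) = 1.000
A -> (B -> C) = min(1, 1 − 0.780 + 1.000) = min(1, 1.220) = 1.000

1.000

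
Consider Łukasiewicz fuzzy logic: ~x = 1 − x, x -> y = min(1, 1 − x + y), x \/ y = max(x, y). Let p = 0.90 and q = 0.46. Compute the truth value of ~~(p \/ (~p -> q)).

~p = 1 − 0.90 = 0.10
~p -> q = min(1, 1 − 0.10 + 0.46) = min(1, 1.36) = 1.00
p \/ (~p -> q) = max(0.90, 1.00) = 1.00
~(p \/ (~p -> q)) = 1 − 1.00 = 0.00
~~(p \/ (~p -> q)) = 1 − 0.00 = 1.00

1.00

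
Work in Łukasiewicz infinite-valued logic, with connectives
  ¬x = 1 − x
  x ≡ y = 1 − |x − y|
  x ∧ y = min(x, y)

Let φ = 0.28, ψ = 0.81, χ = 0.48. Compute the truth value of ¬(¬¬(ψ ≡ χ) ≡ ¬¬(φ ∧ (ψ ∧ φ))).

0.39

ψ ≡ χ = 1 − |0.81 − 0.48| = 1 − 0.33 = 0.67
¬(ψ ≡ χ) = 1 − 0.67 = 0.33
¬¬(ψ ≡ χ) = 1 − 0.33 = 0.67
ψ ∧ φ = min(0.81, 0.28) = 0.28
φ ∧ (ψ ∧ φ) = min(0.28, 0.28) = 0.28
¬(φ ∧ (ψ ∧ φ)) = 1 − 0.28 = 0.72
¬¬(φ ∧ (ψ ∧ φ)) = 1 − 0.72 = 0.28
¬¬(ψ ≡ χ) ≡ ¬¬(φ ∧ (ψ ∧ φ)) = 1 − |0.67 − 0.28| = 1 − 0.39 = 0.61
¬(¬¬(ψ ≡ χ) ≡ ¬¬(φ ∧ (ψ ∧ φ))) = 1 − 0.61 = 0.39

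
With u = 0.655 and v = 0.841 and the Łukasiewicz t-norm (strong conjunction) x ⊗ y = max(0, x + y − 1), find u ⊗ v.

u ⊗ v = max(0, 0.655 + 0.841 − 1) = max(0, 0.496) = 0.496
For comparison, the Gödel (minimum) t-norm min(x, y) would give 0.655.

0.496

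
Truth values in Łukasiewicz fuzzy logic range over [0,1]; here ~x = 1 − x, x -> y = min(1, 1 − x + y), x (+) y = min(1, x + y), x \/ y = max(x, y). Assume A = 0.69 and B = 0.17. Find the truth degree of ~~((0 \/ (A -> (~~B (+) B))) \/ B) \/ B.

0.65

~B = 1 − 0.17 = 0.83
~~B = 1 − 0.83 = 0.17
~~B (+) B = min(1, 0.17 + 0.17) = min(1, 0.34) = 0.34
A -> (~~B (+) B) = min(1, 1 − 0.69 + 0.34) = min(1, 0.65) = 0.65
0 \/ (A -> (~~B (+) B)) = max(0.00, 0.65) = 0.65
(0 \/ (A -> (~~B (+) B))) \/ B = max(0.65, 0.17) = 0.65
~((0 \/ (A -> (~~B (+) B))) \/ B) = 1 − 0.65 = 0.35
~~((0 \/ (A -> (~~B (+) B))) \/ B) = 1 − 0.35 = 0.65
~~((0 \/ (A -> (~~B (+) B))) \/ B) \/ B = max(0.65, 0.17) = 0.65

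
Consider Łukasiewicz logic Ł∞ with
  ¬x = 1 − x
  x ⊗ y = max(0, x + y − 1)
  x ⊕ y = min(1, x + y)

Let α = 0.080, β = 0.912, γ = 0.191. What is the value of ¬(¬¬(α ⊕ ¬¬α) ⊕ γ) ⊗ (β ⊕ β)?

0.649

¬α = 1 − 0.080 = 0.920
¬¬α = 1 − 0.920 = 0.080
α ⊕ ¬¬α = min(1, 0.080 + 0.080) = min(1, 0.160) = 0.160
¬(α ⊕ ¬¬α) = 1 − 0.160 = 0.840
¬¬(α ⊕ ¬¬α) = 1 − 0.840 = 0.160
¬¬(α ⊕ ¬¬α) ⊕ γ = min(1, 0.160 + 0.191) = min(1, 0.351) = 0.351
¬(¬¬(α ⊕ ¬¬α) ⊕ γ) = 1 − 0.351 = 0.649
β ⊕ β = min(1, 0.912 + 0.912) = min(1, 1.824) = 1.000
¬(¬¬(α ⊕ ¬¬α) ⊕ γ) ⊗ (β ⊕ β) = max(0, 0.649 + 1.000 − 1) = max(0, 0.649) = 0.649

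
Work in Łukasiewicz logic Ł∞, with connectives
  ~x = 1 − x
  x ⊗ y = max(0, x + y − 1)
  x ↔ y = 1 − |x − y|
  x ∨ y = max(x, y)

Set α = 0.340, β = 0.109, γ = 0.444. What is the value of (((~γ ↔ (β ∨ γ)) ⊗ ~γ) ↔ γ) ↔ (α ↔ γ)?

~γ = 1 − 0.444 = 0.556
β ∨ γ = max(0.109, 0.444) = 0.444
~γ ↔ (β ∨ γ) = 1 − |0.556 − 0.444| = 1 − 0.112 = 0.888
(~γ ↔ (β ∨ γ)) ⊗ ~γ = max(0, 0.888 + 0.556 − 1) = max(0, 0.444) = 0.444
((~γ ↔ (β ∨ γ)) ⊗ ~γ) ↔ γ = 1 − |0.444 − 0.444| = 1 − 0.000 = 1.000
α ↔ γ = 1 − |0.340 − 0.444| = 1 − 0.104 = 0.896
(((~γ ↔ (β ∨ γ)) ⊗ ~γ) ↔ γ) ↔ (α ↔ γ) = 1 − |1.000 − 0.896| = 1 − 0.104 = 0.896

0.896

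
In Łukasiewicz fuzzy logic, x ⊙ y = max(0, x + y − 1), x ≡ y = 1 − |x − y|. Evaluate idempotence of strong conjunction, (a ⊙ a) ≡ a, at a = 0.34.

0.66

a ⊙ a = max(0, 0.34 + 0.34 − 1) = max(0, -0.32) = 0.00
(a ⊙ a) ≡ a = 1 − |0.00 − 0.34| = 1 − 0.34 = 0.66
(The value 0.66 < 1 shows this instance is not satisfied; fails in Ł∞ since a ⊗ a = max(0, 2a−1) ≠ a in general.)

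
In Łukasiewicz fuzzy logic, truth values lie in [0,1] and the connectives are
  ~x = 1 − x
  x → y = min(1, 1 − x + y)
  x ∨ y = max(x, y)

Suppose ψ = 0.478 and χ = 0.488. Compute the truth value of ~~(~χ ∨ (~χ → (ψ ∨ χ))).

0.976

~χ = 1 − 0.488 = 0.512
ψ ∨ χ = max(0.478, 0.488) = 0.488
~χ → (ψ ∨ χ) = min(1, 1 − 0.512 + 0.488) = min(1, 0.976) = 0.976
~χ ∨ (~χ → (ψ ∨ χ)) = max(0.512, 0.976) = 0.976
~(~χ ∨ (~χ → (ψ ∨ χ))) = 1 − 0.976 = 0.024
~~(~χ ∨ (~χ → (ψ ∨ χ))) = 1 − 0.024 = 0.976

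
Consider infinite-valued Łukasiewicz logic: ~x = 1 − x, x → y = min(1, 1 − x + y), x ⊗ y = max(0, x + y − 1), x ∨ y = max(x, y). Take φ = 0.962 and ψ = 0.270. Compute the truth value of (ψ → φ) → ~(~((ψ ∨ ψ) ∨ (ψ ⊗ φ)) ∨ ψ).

ψ → φ = min(1, 1 − 0.270 + 0.962) = min(1, 1.692) = 1.000
ψ ∨ ψ = max(0.270, 0.270) = 0.270
ψ ⊗ φ = max(0, 0.270 + 0.962 − 1) = max(0, 0.232) = 0.232
(ψ ∨ ψ) ∨ (ψ ⊗ φ) = max(0.270, 0.232) = 0.270
~((ψ ∨ ψ) ∨ (ψ ⊗ φ)) = 1 − 0.270 = 0.730
~((ψ ∨ ψ) ∨ (ψ ⊗ φ)) ∨ ψ = max(0.730, 0.270) = 0.730
~(~((ψ ∨ ψ) ∨ (ψ ⊗ φ)) ∨ ψ) = 1 − 0.730 = 0.270
(ψ → φ) → ~(~((ψ ∨ ψ) ∨ (ψ ⊗ φ)) ∨ ψ) = min(1, 1 − 1.000 + 0.270) = min(1, 0.270) = 0.270

0.270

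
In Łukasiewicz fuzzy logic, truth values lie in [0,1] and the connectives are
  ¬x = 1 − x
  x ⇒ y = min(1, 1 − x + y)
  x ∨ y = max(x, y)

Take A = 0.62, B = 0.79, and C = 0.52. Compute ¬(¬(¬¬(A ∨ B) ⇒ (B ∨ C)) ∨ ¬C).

0.52

A ∨ B = max(0.62, 0.79) = 0.79
¬(A ∨ B) = 1 − 0.79 = 0.21
¬¬(A ∨ B) = 1 − 0.21 = 0.79
B ∨ C = max(0.79, 0.52) = 0.79
¬¬(A ∨ B) ⇒ (B ∨ C) = min(1, 1 − 0.79 + 0.79) = min(1, 1.00) = 1.00
¬(¬¬(A ∨ B) ⇒ (B ∨ C)) = 1 − 1.00 = 0.00
¬C = 1 − 0.52 = 0.48
¬(¬¬(A ∨ B) ⇒ (B ∨ C)) ∨ ¬C = max(0.00, 0.48) = 0.48
¬(¬(¬¬(A ∨ B) ⇒ (B ∨ C)) ∨ ¬C) = 1 − 0.48 = 0.52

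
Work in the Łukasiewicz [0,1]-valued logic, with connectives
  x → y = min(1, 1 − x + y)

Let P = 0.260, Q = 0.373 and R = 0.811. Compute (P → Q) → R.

0.811

P → Q = min(1, 1 − 0.260 + 0.373) = min(1, 1.113) = 1.000
(P → Q) → R = min(1, 1 − 1.000 + 0.811) = min(1, 0.811) = 0.811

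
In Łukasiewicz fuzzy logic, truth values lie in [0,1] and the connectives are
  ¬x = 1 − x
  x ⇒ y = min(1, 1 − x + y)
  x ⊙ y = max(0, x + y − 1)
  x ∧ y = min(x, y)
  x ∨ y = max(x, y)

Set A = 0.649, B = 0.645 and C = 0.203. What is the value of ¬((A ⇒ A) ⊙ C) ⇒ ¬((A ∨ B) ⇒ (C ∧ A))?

0.649

A ⇒ A = min(1, 1 − 0.649 + 0.649) = min(1, 1.000) = 1.000
(A ⇒ A) ⊙ C = max(0, 1.000 + 0.203 − 1) = max(0, 0.203) = 0.203
¬((A ⇒ A) ⊙ C) = 1 − 0.203 = 0.797
A ∨ B = max(0.649, 0.645) = 0.649
C ∧ A = min(0.203, 0.649) = 0.203
(A ∨ B) ⇒ (C ∧ A) = min(1, 1 − 0.649 + 0.203) = min(1, 0.554) = 0.554
¬((A ∨ B) ⇒ (C ∧ A)) = 1 − 0.554 = 0.446
¬((A ⇒ A) ⊙ C) ⇒ ¬((A ∨ B) ⇒ (C ∧ A)) = min(1, 1 − 0.797 + 0.446) = min(1, 0.649) = 0.649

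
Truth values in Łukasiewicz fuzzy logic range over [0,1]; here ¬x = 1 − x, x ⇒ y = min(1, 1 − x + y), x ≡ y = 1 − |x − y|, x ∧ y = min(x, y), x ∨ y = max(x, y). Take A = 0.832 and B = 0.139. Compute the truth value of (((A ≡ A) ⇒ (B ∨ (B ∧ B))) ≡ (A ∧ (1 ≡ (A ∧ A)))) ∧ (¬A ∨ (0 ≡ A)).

A ≡ A = 1 − |0.832 − 0.832| = 1 − 0.000 = 1.000
B ∧ B = min(0.139, 0.139) = 0.139
B ∨ (B ∧ B) = max(0.139, 0.139) = 0.139
(A ≡ A) ⇒ (B ∨ (B ∧ B)) = min(1, 1 − 1.000 + 0.139) = min(1, 0.139) = 0.139
A ∧ A = min(0.832, 0.832) = 0.832
1 ≡ (A ∧ A) = 1 − |1.000 − 0.832| = 1 − 0.168 = 0.832
A ∧ (1 ≡ (A ∧ A)) = min(0.832, 0.832) = 0.832
((A ≡ A) ⇒ (B ∨ (B ∧ B))) ≡ (A ∧ (1 ≡ (A ∧ A))) = 1 − |0.139 − 0.832| = 1 − 0.693 = 0.307
¬A = 1 − 0.832 = 0.168
0 ≡ A = 1 − |0.000 − 0.832| = 1 − 0.832 = 0.168
¬A ∨ (0 ≡ A) = max(0.168, 0.168) = 0.168
(((A ≡ A) ⇒ (B ∨ (B ∧ B))) ≡ (A ∧ (1 ≡ (A ∧ A)))) ∧ (¬A ∨ (0 ≡ A)) = min(0.307, 0.168) = 0.168

0.168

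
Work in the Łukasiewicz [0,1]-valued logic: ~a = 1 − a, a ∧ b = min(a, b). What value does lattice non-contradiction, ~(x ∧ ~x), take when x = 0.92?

0.92

~x = 1 − 0.92 = 0.08
x ∧ ~x = min(0.92, 0.08) = 0.08
~(x ∧ ~x) = 1 − 0.08 = 0.92
(The value 0.92 < 1 shows this instance is not satisfied; not a Ł∞-tautology — its value is 1 − min(a, 1−a).)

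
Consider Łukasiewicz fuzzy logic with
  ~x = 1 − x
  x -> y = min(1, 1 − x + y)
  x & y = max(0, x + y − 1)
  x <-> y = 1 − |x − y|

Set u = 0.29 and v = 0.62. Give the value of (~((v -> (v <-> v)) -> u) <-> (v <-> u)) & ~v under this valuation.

v <-> v = 1 − |0.62 − 0.62| = 1 − 0.00 = 1.00
v -> (v <-> v) = min(1, 1 − 0.62 + 1.00) = min(1, 1.38) = 1.00
(v -> (v <-> v)) -> u = min(1, 1 − 1.00 + 0.29) = min(1, 0.29) = 0.29
~((v -> (v <-> v)) -> u) = 1 − 0.29 = 0.71
v <-> u = 1 − |0.62 − 0.29| = 1 − 0.33 = 0.67
~((v -> (v <-> v)) -> u) <-> (v <-> u) = 1 − |0.71 − 0.67| = 1 − 0.04 = 0.96
~v = 1 − 0.62 = 0.38
(~((v -> (v <-> v)) -> u) <-> (v <-> u)) & ~v = max(0, 0.96 + 0.38 − 1) = max(0, 0.34) = 0.34

0.34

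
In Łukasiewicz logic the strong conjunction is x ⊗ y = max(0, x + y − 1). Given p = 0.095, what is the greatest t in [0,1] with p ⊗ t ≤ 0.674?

1.000

The residuum of the Łukasiewicz t-norm gives the supremum: min(1, 1 − 0.095 + 0.674).
1 − 0.095 + 0.674 = 1.579, so t = min(1, 1.579) = 1.000.
Check: 0.095 ⊗ 1.000 = max(0, 0.095) = 0.095 ≤ 0.674.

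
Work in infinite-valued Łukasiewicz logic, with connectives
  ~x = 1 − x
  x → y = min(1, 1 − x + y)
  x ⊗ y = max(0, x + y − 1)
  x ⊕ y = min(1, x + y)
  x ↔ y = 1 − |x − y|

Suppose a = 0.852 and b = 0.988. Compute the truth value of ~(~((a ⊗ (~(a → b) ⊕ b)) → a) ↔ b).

0.988

a → b = min(1, 1 − 0.852 + 0.988) = min(1, 1.136) = 1.000
~(a → b) = 1 − 1.000 = 0.000
~(a → b) ⊕ b = min(1, 0.000 + 0.988) = min(1, 0.988) = 0.988
a ⊗ (~(a → b) ⊕ b) = max(0, 0.852 + 0.988 − 1) = max(0, 0.840) = 0.840
(a ⊗ (~(a → b) ⊕ b)) → a = min(1, 1 − 0.840 + 0.852) = min(1, 1.012) = 1.000
~((a ⊗ (~(a → b) ⊕ b)) → a) = 1 − 1.000 = 0.000
~((a ⊗ (~(a → b) ⊕ b)) → a) ↔ b = 1 − |0.000 − 0.988| = 1 − 0.988 = 0.012
~(~((a ⊗ (~(a → b) ⊕ b)) → a) ↔ b) = 1 − 0.012 = 0.988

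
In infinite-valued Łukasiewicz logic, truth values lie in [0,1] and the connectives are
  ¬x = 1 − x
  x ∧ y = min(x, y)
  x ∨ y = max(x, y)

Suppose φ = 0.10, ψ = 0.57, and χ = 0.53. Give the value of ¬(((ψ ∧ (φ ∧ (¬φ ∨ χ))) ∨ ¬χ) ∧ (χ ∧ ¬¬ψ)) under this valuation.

¬φ = 1 − 0.10 = 0.90
¬φ ∨ χ = max(0.90, 0.53) = 0.90
φ ∧ (¬φ ∨ χ) = min(0.10, 0.90) = 0.10
ψ ∧ (φ ∧ (¬φ ∨ χ)) = min(0.57, 0.10) = 0.10
¬χ = 1 − 0.53 = 0.47
(ψ ∧ (φ ∧ (¬φ ∨ χ))) ∨ ¬χ = max(0.10, 0.47) = 0.47
¬ψ = 1 − 0.57 = 0.43
¬¬ψ = 1 − 0.43 = 0.57
χ ∧ ¬¬ψ = min(0.53, 0.57) = 0.53
((ψ ∧ (φ ∧ (¬φ ∨ χ))) ∨ ¬χ) ∧ (χ ∧ ¬¬ψ) = min(0.47, 0.53) = 0.47
¬(((ψ ∧ (φ ∧ (¬φ ∨ χ))) ∨ ¬χ) ∧ (χ ∧ ¬¬ψ)) = 1 − 0.47 = 0.53

0.53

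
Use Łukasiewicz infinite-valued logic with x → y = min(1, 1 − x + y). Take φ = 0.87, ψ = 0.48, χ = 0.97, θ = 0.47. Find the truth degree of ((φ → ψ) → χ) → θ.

φ → ψ = min(1, 1 − 0.87 + 0.48) = min(1, 0.61) = 0.61
(φ → ψ) → χ = min(1, 1 − 0.61 + 0.97) = min(1, 1.36) = 1.00
((φ → ψ) → χ) → θ = min(1, 1 − 1.00 + 0.47) = min(1, 0.47) = 0.47

0.47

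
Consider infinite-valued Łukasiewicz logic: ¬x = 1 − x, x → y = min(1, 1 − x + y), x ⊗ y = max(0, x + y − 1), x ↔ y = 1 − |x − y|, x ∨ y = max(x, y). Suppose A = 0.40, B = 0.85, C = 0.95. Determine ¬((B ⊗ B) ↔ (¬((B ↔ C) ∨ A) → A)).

B ⊗ B = max(0, 0.85 + 0.85 − 1) = max(0, 0.70) = 0.70
B ↔ C = 1 − |0.85 − 0.95| = 1 − 0.10 = 0.90
(B ↔ C) ∨ A = max(0.90, 0.40) = 0.90
¬((B ↔ C) ∨ A) = 1 − 0.90 = 0.10
¬((B ↔ C) ∨ A) → A = min(1, 1 − 0.10 + 0.40) = min(1, 1.30) = 1.00
(B ⊗ B) ↔ (¬((B ↔ C) ∨ A) → A) = 1 − |0.70 − 1.00| = 1 − 0.30 = 0.70
¬((B ⊗ B) ↔ (¬((B ↔ C) ∨ A) → A)) = 1 − 0.70 = 0.30

0.30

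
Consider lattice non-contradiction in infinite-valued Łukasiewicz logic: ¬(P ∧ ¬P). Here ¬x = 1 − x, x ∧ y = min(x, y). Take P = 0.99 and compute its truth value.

¬P = 1 − 0.99 = 0.01
P ∧ ¬P = min(0.99, 0.01) = 0.01
¬(P ∧ ¬P) = 1 − 0.01 = 0.99
(The value 0.99 < 1 shows this instance is not satisfied; not a Ł∞-tautology — its value is 1 − min(a, 1−a).)

0.99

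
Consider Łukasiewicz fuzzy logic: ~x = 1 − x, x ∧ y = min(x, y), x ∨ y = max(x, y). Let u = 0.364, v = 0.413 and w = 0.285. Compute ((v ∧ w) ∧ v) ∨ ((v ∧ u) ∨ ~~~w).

0.715

v ∧ w = min(0.413, 0.285) = 0.285
(v ∧ w) ∧ v = min(0.285, 0.413) = 0.285
v ∧ u = min(0.413, 0.364) = 0.364
~w = 1 − 0.285 = 0.715
~~w = 1 − 0.715 = 0.285
~~~w = 1 − 0.285 = 0.715
(v ∧ u) ∨ ~~~w = max(0.364, 0.715) = 0.715
((v ∧ w) ∧ v) ∨ ((v ∧ u) ∨ ~~~w) = max(0.285, 0.715) = 0.715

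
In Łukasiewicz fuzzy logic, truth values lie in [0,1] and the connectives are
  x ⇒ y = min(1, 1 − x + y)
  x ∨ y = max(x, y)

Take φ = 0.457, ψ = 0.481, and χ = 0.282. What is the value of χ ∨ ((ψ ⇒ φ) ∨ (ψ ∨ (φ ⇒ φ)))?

ψ ⇒ φ = min(1, 1 − 0.481 + 0.457) = min(1, 0.976) = 0.976
φ ⇒ φ = min(1, 1 − 0.457 + 0.457) = min(1, 1.000) = 1.000
ψ ∨ (φ ⇒ φ) = max(0.481, 1.000) = 1.000
(ψ ⇒ φ) ∨ (ψ ∨ (φ ⇒ φ)) = max(0.976, 1.000) = 1.000
χ ∨ ((ψ ⇒ φ) ∨ (ψ ∨ (φ ⇒ φ))) = max(0.282, 1.000) = 1.000

1.000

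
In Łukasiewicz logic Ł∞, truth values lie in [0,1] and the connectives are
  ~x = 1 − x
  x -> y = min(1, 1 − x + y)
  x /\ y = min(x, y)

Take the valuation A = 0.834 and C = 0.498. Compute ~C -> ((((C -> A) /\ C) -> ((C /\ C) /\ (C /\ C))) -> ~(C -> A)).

~C = 1 − 0.498 = 0.502
C -> A = min(1, 1 − 0.498 + 0.834) = min(1, 1.336) = 1.000
(C -> A) /\ C = min(1.000, 0.498) = 0.498
C /\ C = min(0.498, 0.498) = 0.498
(C /\ C) /\ (C /\ C) = min(0.498, 0.498) = 0.498
((C -> A) /\ C) -> ((C /\ C) /\ (C /\ C)) = min(1, 1 − 0.498 + 0.498) = min(1, 1.000) = 1.000
~(C -> A) = 1 − 1.000 = 0.000
(((C -> A) /\ C) -> ((C /\ C) /\ (C /\ C))) -> ~(C -> A) = min(1, 1 − 1.000 + 0.000) = min(1, 0.000) = 0.000
~C -> ((((C -> A) /\ C) -> ((C /\ C) /\ (C /\ C))) -> ~(C -> A)) = min(1, 1 − 0.502 + 0.000) = min(1, 0.498) = 0.498

0.498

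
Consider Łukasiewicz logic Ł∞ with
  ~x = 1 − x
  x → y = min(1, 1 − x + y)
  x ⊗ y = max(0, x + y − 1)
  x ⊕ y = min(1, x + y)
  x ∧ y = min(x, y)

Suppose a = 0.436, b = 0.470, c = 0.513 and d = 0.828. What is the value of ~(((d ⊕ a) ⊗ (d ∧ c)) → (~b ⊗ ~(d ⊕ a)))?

d ⊕ a = min(1, 0.828 + 0.436) = min(1, 1.264) = 1.000
d ∧ c = min(0.828, 0.513) = 0.513
(d ⊕ a) ⊗ (d ∧ c) = max(0, 1.000 + 0.513 − 1) = max(0, 0.513) = 0.513
~b = 1 − 0.470 = 0.530
~(d ⊕ a) = 1 − 1.000 = 0.000
~b ⊗ ~(d ⊕ a) = max(0, 0.530 + 0.000 − 1) = max(0, -0.470) = 0.000
((d ⊕ a) ⊗ (d ∧ c)) → (~b ⊗ ~(d ⊕ a)) = min(1, 1 − 0.513 + 0.000) = min(1, 0.487) = 0.487
~(((d ⊕ a) ⊗ (d ∧ c)) → (~b ⊗ ~(d ⊕ a))) = 1 − 0.487 = 0.513

0.513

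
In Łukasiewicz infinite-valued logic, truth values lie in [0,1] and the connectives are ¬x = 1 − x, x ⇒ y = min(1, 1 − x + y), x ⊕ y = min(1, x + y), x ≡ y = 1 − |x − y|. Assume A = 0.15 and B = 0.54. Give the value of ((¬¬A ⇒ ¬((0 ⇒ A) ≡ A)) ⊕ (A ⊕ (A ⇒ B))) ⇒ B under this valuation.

0.54

¬A = 1 − 0.15 = 0.85
¬¬A = 1 − 0.85 = 0.15
0 ⇒ A = min(1, 1 − 0.00 + 0.15) = min(1, 1.15) = 1.00
(0 ⇒ A) ≡ A = 1 − |1.00 − 0.15| = 1 − 0.85 = 0.15
¬((0 ⇒ A) ≡ A) = 1 − 0.15 = 0.85
¬¬A ⇒ ¬((0 ⇒ A) ≡ A) = min(1, 1 − 0.15 + 0.85) = min(1, 1.70) = 1.00
A ⇒ B = min(1, 1 − 0.15 + 0.54) = min(1, 1.39) = 1.00
A ⊕ (A ⇒ B) = min(1, 0.15 + 1.00) = min(1, 1.15) = 1.00
(¬¬A ⇒ ¬((0 ⇒ A) ≡ A)) ⊕ (A ⊕ (A ⇒ B)) = min(1, 1.00 + 1.00) = min(1, 2.00) = 1.00
((¬¬A ⇒ ¬((0 ⇒ A) ≡ A)) ⊕ (A ⊕ (A ⇒ B))) ⇒ B = min(1, 1 − 1.00 + 0.54) = min(1, 0.54) = 0.54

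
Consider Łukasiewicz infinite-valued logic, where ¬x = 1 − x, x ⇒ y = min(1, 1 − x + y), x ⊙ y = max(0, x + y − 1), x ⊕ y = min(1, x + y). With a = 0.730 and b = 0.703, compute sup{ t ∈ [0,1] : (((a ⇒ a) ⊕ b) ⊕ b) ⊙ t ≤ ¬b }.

a ⇒ a = min(1, 1 − 0.730 + 0.730) = min(1, 1.000) = 1.000
(a ⇒ a) ⊕ b = min(1, 1.000 + 0.703) = min(1, 1.703) = 1.000
((a ⇒ a) ⊕ b) ⊕ b = min(1, 1.000 + 0.703) = min(1, 1.703) = 1.000
So the left factor is ((a ⇒ a) ⊕ b) ⊕ b = 1.000.
¬b = 1 − 0.703 = 0.297
So the right-hand bound is ¬b = 0.297.
The residuum of the Łukasiewicz t-norm gives the supremum: min(1, 1 − 1.000 + 0.297).
1 − 1.000 + 0.297 = 0.297, so t = min(1, 0.297) = 0.297.
Check: 1.000 ⊙ 0.297 = max(0, 0.297) = 0.297 ≤ 0.297.

0.297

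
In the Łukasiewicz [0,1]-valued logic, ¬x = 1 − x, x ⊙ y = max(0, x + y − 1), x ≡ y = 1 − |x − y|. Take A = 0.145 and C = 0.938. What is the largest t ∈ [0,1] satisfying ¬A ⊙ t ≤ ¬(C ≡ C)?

¬A = 1 − 0.145 = 0.855
So the left factor is ¬A = 0.855.
C ≡ C = 1 − |0.938 − 0.938| = 1 − 0.000 = 1.000
¬(C ≡ C) = 1 − 1.000 = 0.000
So the right-hand bound is ¬(C ≡ C) = 0.000.
The residuum of the Łukasiewicz t-norm gives the supremum: min(1, 1 − 0.855 + 0.000).
1 − 0.855 + 0.000 = 0.145, so t = min(1, 0.145) = 0.145.
Check: 0.855 ⊙ 0.145 = max(0, 0.000) = 0.000 ≤ 0.000.

0.145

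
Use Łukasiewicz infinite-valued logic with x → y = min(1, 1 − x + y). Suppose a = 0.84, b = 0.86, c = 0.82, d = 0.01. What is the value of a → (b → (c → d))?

c → d = min(1, 1 − 0.82 + 0.01) = min(1, 0.19) = 0.19
b → (c → d) = min(1, 1 − 0.86 + 0.19) = min(1, 0.33) = 0.33
a → (b → (c → d)) = min(1, 1 − 0.84 + 0.33) = min(1, 0.49) = 0.49

0.49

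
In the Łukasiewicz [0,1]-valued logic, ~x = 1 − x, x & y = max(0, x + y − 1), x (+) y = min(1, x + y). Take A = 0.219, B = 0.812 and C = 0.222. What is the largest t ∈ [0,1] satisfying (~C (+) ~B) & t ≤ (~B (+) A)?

0.441

~C = 1 − 0.222 = 0.778
~B = 1 − 0.812 = 0.188
~C (+) ~B = min(1, 0.778 + 0.188) = min(1, 0.966) = 0.966
So the left factor is ~C (+) ~B = 0.966.
~B (+) A = min(1, 0.188 + 0.219) = min(1, 0.407) = 0.407
So the right-hand bound is ~B (+) A = 0.407.
The residuum of the Łukasiewicz t-norm gives the supremum: min(1, 1 − 0.966 + 0.407).
1 − 0.966 + 0.407 = 0.441, so t = min(1, 0.441) = 0.441.
Check: 0.966 & 0.441 = max(0, 0.407) = 0.407 ≤ 0.407.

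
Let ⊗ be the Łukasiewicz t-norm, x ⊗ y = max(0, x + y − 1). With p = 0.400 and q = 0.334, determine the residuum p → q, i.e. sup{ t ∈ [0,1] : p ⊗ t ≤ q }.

0.934

The residuum of the Łukasiewicz t-norm gives the supremum: min(1, 1 − 0.400 + 0.334).
1 − 0.400 + 0.334 = 0.934, so t = min(1, 0.934) = 0.934.
Check: 0.400 ⊗ 0.934 = max(0, 0.334) = 0.334 ≤ 0.334.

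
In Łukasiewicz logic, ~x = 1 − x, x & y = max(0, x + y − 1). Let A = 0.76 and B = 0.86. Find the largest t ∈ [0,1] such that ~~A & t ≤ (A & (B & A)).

~A = 1 − 0.76 = 0.24
~~A = 1 − 0.24 = 0.76
So the left factor is ~~A = 0.76.
B & A = max(0, 0.86 + 0.76 − 1) = max(0, 0.62) = 0.62
A & (B & A) = max(0, 0.76 + 0.62 − 1) = max(0, 0.38) = 0.38
So the right-hand bound is A & (B & A) = 0.38.
The residuum of the Łukasiewicz t-norm gives the supremum: min(1, 1 − 0.76 + 0.38).
1 − 0.76 + 0.38 = 0.62, so t = min(1, 0.62) = 0.62.
Check: 0.76 & 0.62 = max(0, 0.38) = 0.38 ≤ 0.38.

0.62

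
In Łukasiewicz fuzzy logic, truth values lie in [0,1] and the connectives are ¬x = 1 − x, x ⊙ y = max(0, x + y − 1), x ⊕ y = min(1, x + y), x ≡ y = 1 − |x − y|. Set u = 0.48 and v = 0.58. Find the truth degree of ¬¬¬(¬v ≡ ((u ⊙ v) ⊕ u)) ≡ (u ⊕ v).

¬v = 1 − 0.58 = 0.42
u ⊙ v = max(0, 0.48 + 0.58 − 1) = max(0, 0.06) = 0.06
(u ⊙ v) ⊕ u = min(1, 0.06 + 0.48) = min(1, 0.54) = 0.54
¬v ≡ ((u ⊙ v) ⊕ u) = 1 − |0.42 − 0.54| = 1 − 0.12 = 0.88
¬(¬v ≡ ((u ⊙ v) ⊕ u)) = 1 − 0.88 = 0.12
¬¬(¬v ≡ ((u ⊙ v) ⊕ u)) = 1 − 0.12 = 0.88
¬¬¬(¬v ≡ ((u ⊙ v) ⊕ u)) = 1 − 0.88 = 0.12
u ⊕ v = min(1, 0.48 + 0.58) = min(1, 1.06) = 1.00
¬¬¬(¬v ≡ ((u ⊙ v) ⊕ u)) ≡ (u ⊕ v) = 1 − |0.12 − 1.00| = 1 − 0.88 = 0.12

0.12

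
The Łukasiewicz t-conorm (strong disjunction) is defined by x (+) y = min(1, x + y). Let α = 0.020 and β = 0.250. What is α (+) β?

0.270

α (+) β = min(1, 0.020 + 0.250) = min(1, 0.270) = 0.270
For comparison, the Gödel t-conorm max(x, y) would give 0.250.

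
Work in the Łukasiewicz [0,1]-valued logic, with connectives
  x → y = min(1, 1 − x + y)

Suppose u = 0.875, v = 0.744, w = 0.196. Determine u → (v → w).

0.577

v → w = min(1, 1 − 0.744 + 0.196) = min(1, 0.452) = 0.452
u → (v → w) = min(1, 1 − 0.875 + 0.452) = min(1, 0.577) = 0.577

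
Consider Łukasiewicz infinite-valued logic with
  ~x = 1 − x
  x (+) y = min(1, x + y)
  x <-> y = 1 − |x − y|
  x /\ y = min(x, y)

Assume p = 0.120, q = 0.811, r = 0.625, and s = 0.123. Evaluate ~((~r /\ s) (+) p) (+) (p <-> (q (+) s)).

~r = 1 − 0.625 = 0.375
~r /\ s = min(0.375, 0.123) = 0.123
(~r /\ s) (+) p = min(1, 0.123 + 0.120) = min(1, 0.243) = 0.243
~((~r /\ s) (+) p) = 1 − 0.243 = 0.757
q (+) s = min(1, 0.811 + 0.123) = min(1, 0.934) = 0.934
p <-> (q (+) s) = 1 − |0.120 − 0.934| = 1 − 0.814 = 0.186
~((~r /\ s) (+) p) (+) (p <-> (q (+) s)) = min(1, 0.757 + 0.186) = min(1, 0.943) = 0.943

0.943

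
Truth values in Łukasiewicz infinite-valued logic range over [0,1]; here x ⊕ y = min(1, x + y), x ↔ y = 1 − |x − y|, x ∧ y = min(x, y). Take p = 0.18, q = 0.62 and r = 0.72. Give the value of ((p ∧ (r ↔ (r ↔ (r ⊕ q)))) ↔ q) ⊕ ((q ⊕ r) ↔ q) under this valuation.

1.00

r ⊕ q = min(1, 0.72 + 0.62) = min(1, 1.34) = 1.00
r ↔ (r ⊕ q) = 1 − |0.72 − 1.00| = 1 − 0.28 = 0.72
r ↔ (r ↔ (r ⊕ q)) = 1 − |0.72 − 0.72| = 1 − 0.00 = 1.00
p ∧ (r ↔ (r ↔ (r ⊕ q))) = min(0.18, 1.00) = 0.18
(p ∧ (r ↔ (r ↔ (r ⊕ q)))) ↔ q = 1 − |0.18 − 0.62| = 1 − 0.44 = 0.56
q ⊕ r = min(1, 0.62 + 0.72) = min(1, 1.34) = 1.00
(q ⊕ r) ↔ q = 1 − |1.00 − 0.62| = 1 − 0.38 = 0.62
((p ∧ (r ↔ (r ↔ (r ⊕ q)))) ↔ q) ⊕ ((q ⊕ r) ↔ q) = min(1, 0.56 + 0.62) = min(1, 1.18) = 1.00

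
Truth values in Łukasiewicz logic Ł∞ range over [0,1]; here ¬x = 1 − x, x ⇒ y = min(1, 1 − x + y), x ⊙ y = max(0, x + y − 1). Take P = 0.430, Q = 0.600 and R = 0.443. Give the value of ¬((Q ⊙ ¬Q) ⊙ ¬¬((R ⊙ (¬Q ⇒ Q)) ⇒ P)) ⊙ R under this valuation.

¬Q = 1 − 0.600 = 0.400
Q ⊙ ¬Q = max(0, 0.600 + 0.400 − 1) = max(0, 0.000) = 0.000
¬Q ⇒ Q = min(1, 1 − 0.400 + 0.600) = min(1, 1.200) = 1.000
R ⊙ (¬Q ⇒ Q) = max(0, 0.443 + 1.000 − 1) = max(0, 0.443) = 0.443
(R ⊙ (¬Q ⇒ Q)) ⇒ P = min(1, 1 − 0.443 + 0.430) = min(1, 0.987) = 0.987
¬((R ⊙ (¬Q ⇒ Q)) ⇒ P) = 1 − 0.987 = 0.013
¬¬((R ⊙ (¬Q ⇒ Q)) ⇒ P) = 1 − 0.013 = 0.987
(Q ⊙ ¬Q) ⊙ ¬¬((R ⊙ (¬Q ⇒ Q)) ⇒ P) = max(0, 0.000 + 0.987 − 1) = max(0, -0.013) = 0.000
¬((Q ⊙ ¬Q) ⊙ ¬¬((R ⊙ (¬Q ⇒ Q)) ⇒ P)) = 1 − 0.000 = 1.000
¬((Q ⊙ ¬Q) ⊙ ¬¬((R ⊙ (¬Q ⇒ Q)) ⇒ P)) ⊙ R = max(0, 1.000 + 0.443 − 1) = max(0, 0.443) = 0.443

0.443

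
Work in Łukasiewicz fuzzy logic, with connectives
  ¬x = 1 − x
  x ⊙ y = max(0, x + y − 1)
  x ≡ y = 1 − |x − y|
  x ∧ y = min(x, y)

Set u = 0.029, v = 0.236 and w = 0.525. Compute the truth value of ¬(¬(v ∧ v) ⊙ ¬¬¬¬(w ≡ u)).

0.732

v ∧ v = min(0.236, 0.236) = 0.236
¬(v ∧ v) = 1 − 0.236 = 0.764
w ≡ u = 1 − |0.525 − 0.029| = 1 − 0.496 = 0.504
¬(w ≡ u) = 1 − 0.504 = 0.496
¬¬(w ≡ u) = 1 − 0.496 = 0.504
¬¬¬(w ≡ u) = 1 − 0.504 = 0.496
¬¬¬¬(w ≡ u) = 1 − 0.496 = 0.504
¬(v ∧ v) ⊙ ¬¬¬¬(w ≡ u) = max(0, 0.764 + 0.504 − 1) = max(0, 0.268) = 0.268
¬(¬(v ∧ v) ⊙ ¬¬¬¬(w ≡ u)) = 1 − 0.268 = 0.732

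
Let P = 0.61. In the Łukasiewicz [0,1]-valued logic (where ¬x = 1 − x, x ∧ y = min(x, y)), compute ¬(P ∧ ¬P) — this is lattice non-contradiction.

0.61

¬P = 1 − 0.61 = 0.39
P ∧ ¬P = min(0.61, 0.39) = 0.39
¬(P ∧ ¬P) = 1 − 0.39 = 0.61
(The value 0.61 < 1 shows this instance is not satisfied; not a Ł∞-tautology — its value is 1 − min(a, 1−a).)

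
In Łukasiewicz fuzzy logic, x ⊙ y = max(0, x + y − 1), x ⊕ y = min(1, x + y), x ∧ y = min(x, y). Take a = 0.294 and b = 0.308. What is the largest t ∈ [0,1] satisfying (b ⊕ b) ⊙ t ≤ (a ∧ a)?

b ⊕ b = min(1, 0.308 + 0.308) = min(1, 0.616) = 0.616
So the left factor is b ⊕ b = 0.616.
a ∧ a = min(0.294, 0.294) = 0.294
So the right-hand bound is a ∧ a = 0.294.
The residuum of the Łukasiewicz t-norm gives the supremum: min(1, 1 − 0.616 + 0.294).
1 − 0.616 + 0.294 = 0.678, so t = min(1, 0.678) = 0.678.
Check: 0.616 ⊙ 0.678 = max(0, 0.294) = 0.294 ≤ 0.294.

0.678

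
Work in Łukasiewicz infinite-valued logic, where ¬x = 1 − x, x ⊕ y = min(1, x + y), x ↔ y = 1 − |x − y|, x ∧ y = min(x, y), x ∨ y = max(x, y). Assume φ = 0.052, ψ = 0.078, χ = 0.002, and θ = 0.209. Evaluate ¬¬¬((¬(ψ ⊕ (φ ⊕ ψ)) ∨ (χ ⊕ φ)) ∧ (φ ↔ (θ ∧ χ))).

φ ⊕ ψ = min(1, 0.052 + 0.078) = min(1, 0.130) = 0.130
ψ ⊕ (φ ⊕ ψ) = min(1, 0.078 + 0.130) = min(1, 0.208) = 0.208
¬(ψ ⊕ (φ ⊕ ψ)) = 1 − 0.208 = 0.792
χ ⊕ φ = min(1, 0.002 + 0.052) = min(1, 0.054) = 0.054
¬(ψ ⊕ (φ ⊕ ψ)) ∨ (χ ⊕ φ) = max(0.792, 0.054) = 0.792
θ ∧ χ = min(0.209, 0.002) = 0.002
φ ↔ (θ ∧ χ) = 1 − |0.052 − 0.002| = 1 − 0.050 = 0.950
(¬(ψ ⊕ (φ ⊕ ψ)) ∨ (χ ⊕ φ)) ∧ (φ ↔ (θ ∧ χ)) = min(0.792, 0.950) = 0.792
¬((¬(ψ ⊕ (φ ⊕ ψ)) ∨ (χ ⊕ φ)) ∧ (φ ↔ (θ ∧ χ))) = 1 − 0.792 = 0.208
¬¬((¬(ψ ⊕ (φ ⊕ ψ)) ∨ (χ ⊕ φ)) ∧ (φ ↔ (θ ∧ χ))) = 1 − 0.208 = 0.792
¬¬¬((¬(ψ ⊕ (φ ⊕ ψ)) ∨ (χ ⊕ φ)) ∧ (φ ↔ (θ ∧ χ))) = 1 − 0.792 = 0.208

0.208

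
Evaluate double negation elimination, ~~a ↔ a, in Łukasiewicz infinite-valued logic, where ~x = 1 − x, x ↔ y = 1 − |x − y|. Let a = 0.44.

1.00

~a = 1 − 0.44 = 0.56
~~a = 1 − 0.56 = 0.44
~~a ↔ a = 1 − |0.44 − 0.44| = 1 − 0.00 = 1.00
(As expected: always 1 in Ł∞ since negation is involutive.)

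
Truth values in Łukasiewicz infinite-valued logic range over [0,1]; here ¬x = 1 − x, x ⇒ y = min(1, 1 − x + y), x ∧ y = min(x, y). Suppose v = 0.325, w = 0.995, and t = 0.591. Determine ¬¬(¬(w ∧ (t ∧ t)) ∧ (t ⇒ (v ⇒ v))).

t ∧ t = min(0.591, 0.591) = 0.591
w ∧ (t ∧ t) = min(0.995, 0.591) = 0.591
¬(w ∧ (t ∧ t)) = 1 − 0.591 = 0.409
v ⇒ v = min(1, 1 − 0.325 + 0.325) = min(1, 1.000) = 1.000
t ⇒ (v ⇒ v) = min(1, 1 − 0.591 + 1.000) = min(1, 1.409) = 1.000
¬(w ∧ (t ∧ t)) ∧ (t ⇒ (v ⇒ v)) = min(0.409, 1.000) = 0.409
¬(¬(w ∧ (t ∧ t)) ∧ (t ⇒ (v ⇒ v))) = 1 − 0.409 = 0.591
¬¬(¬(w ∧ (t ∧ t)) ∧ (t ⇒ (v ⇒ v))) = 1 − 0.591 = 0.409

0.409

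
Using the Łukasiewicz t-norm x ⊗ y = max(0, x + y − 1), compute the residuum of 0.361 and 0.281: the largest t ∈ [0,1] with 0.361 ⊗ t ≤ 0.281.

The residuum of the Łukasiewicz t-norm gives the supremum: min(1, 1 − 0.361 + 0.281).
1 − 0.361 + 0.281 = 0.920, so t = min(1, 0.920) = 0.920.
Check: 0.361 ⊗ 0.920 = max(0, 0.281) = 0.281 ≤ 0.281.

0.920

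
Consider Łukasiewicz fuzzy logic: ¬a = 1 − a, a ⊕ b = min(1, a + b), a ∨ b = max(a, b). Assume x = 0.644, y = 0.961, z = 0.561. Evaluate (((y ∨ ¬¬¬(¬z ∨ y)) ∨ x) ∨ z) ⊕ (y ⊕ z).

¬z = 1 − 0.561 = 0.439
¬z ∨ y = max(0.439, 0.961) = 0.961
¬(¬z ∨ y) = 1 − 0.961 = 0.039
¬¬(¬z ∨ y) = 1 − 0.039 = 0.961
¬¬¬(¬z ∨ y) = 1 − 0.961 = 0.039
y ∨ ¬¬¬(¬z ∨ y) = max(0.961, 0.039) = 0.961
(y ∨ ¬¬¬(¬z ∨ y)) ∨ x = max(0.961, 0.644) = 0.961
((y ∨ ¬¬¬(¬z ∨ y)) ∨ x) ∨ z = max(0.961, 0.561) = 0.961
y ⊕ z = min(1, 0.961 + 0.561) = min(1, 1.522) = 1.000
(((y ∨ ¬¬¬(¬z ∨ y)) ∨ x) ∨ z) ⊕ (y ⊕ z) = min(1, 0.961 + 1.000) = min(1, 1.961) = 1.000

1.000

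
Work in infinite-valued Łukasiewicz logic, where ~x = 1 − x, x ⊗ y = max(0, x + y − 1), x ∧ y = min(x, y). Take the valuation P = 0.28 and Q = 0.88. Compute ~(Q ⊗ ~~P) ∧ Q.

0.84

~P = 1 − 0.28 = 0.72
~~P = 1 − 0.72 = 0.28
Q ⊗ ~~P = max(0, 0.88 + 0.28 − 1) = max(0, 0.16) = 0.16
~(Q ⊗ ~~P) = 1 − 0.16 = 0.84
~(Q ⊗ ~~P) ∧ Q = min(0.84, 0.88) = 0.84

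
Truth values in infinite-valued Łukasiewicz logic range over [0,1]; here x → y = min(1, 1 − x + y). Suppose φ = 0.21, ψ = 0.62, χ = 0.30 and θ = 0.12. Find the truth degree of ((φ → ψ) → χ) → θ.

φ → ψ = min(1, 1 − 0.21 + 0.62) = min(1, 1.41) = 1.00
(φ → ψ) → χ = min(1, 1 − 1.00 + 0.30) = min(1, 0.30) = 0.30
((φ → ψ) → χ) → θ = min(1, 1 − 0.30 + 0.12) = min(1, 0.82) = 0.82

0.82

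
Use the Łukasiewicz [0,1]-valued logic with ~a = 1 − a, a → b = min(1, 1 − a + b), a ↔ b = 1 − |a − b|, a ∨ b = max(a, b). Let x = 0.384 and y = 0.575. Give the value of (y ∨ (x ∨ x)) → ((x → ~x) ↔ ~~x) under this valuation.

x ∨ x = max(0.384, 0.384) = 0.384
y ∨ (x ∨ x) = max(0.575, 0.384) = 0.575
~x = 1 − 0.384 = 0.616
x → ~x = min(1, 1 − 0.384 + 0.616) = min(1, 1.232) = 1.000
~~x = 1 − 0.616 = 0.384
(x → ~x) ↔ ~~x = 1 − |1.000 − 0.384| = 1 − 0.616 = 0.384
(y ∨ (x ∨ x)) → ((x → ~x) ↔ ~~x) = min(1, 1 − 0.575 + 0.384) = min(1, 0.809) = 0.809

0.809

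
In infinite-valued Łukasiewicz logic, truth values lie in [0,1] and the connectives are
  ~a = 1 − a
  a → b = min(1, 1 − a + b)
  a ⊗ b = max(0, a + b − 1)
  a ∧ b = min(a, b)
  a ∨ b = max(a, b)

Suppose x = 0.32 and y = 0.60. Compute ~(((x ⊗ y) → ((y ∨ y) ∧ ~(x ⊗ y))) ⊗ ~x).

x ⊗ y = max(0, 0.32 + 0.60 − 1) = max(0, -0.08) = 0.00
y ∨ y = max(0.60, 0.60) = 0.60
~(x ⊗ y) = 1 − 0.00 = 1.00
(y ∨ y) ∧ ~(x ⊗ y) = min(0.60, 1.00) = 0.60
(x ⊗ y) → ((y ∨ y) ∧ ~(x ⊗ y)) = min(1, 1 − 0.00 + 0.60) = min(1, 1.60) = 1.00
~x = 1 − 0.32 = 0.68
((x ⊗ y) → ((y ∨ y) ∧ ~(x ⊗ y))) ⊗ ~x = max(0, 1.00 + 0.68 − 1) = max(0, 0.68) = 0.68
~(((x ⊗ y) → ((y ∨ y) ∧ ~(x ⊗ y))) ⊗ ~x) = 1 − 0.68 = 0.32

0.32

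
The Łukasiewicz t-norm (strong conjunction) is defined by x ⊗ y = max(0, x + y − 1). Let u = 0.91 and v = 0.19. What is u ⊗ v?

u ⊗ v = max(0, 0.91 + 0.19 − 1) = max(0, 0.10) = 0.10
For comparison, the Gödel (minimum) t-norm min(x, y) would give 0.19.

0.10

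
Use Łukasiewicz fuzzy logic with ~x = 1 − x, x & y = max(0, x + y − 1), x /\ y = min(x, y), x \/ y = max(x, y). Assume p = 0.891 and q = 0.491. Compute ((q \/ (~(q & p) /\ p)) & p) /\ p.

0.509

q & p = max(0, 0.491 + 0.891 − 1) = max(0, 0.382) = 0.382
~(q & p) = 1 − 0.382 = 0.618
~(q & p) /\ p = min(0.618, 0.891) = 0.618
q \/ (~(q & p) /\ p) = max(0.491, 0.618) = 0.618
(q \/ (~(q & p) /\ p)) & p = max(0, 0.618 + 0.891 − 1) = max(0, 0.509) = 0.509
((q \/ (~(q & p) /\ p)) & p) /\ p = min(0.509, 0.891) = 0.509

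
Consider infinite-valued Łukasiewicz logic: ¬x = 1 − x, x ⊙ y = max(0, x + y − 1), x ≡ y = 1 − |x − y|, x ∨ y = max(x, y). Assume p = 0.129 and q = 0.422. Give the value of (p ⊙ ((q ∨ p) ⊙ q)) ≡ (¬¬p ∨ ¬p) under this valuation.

0.129

q ∨ p = max(0.422, 0.129) = 0.422
(q ∨ p) ⊙ q = max(0, 0.422 + 0.422 − 1) = max(0, -0.156) = 0.000
p ⊙ ((q ∨ p) ⊙ q) = max(0, 0.129 + 0.000 − 1) = max(0, -0.871) = 0.000
¬p = 1 − 0.129 = 0.871
¬¬p = 1 − 0.871 = 0.129
¬¬p ∨ ¬p = max(0.129, 0.871) = 0.871
(p ⊙ ((q ∨ p) ⊙ q)) ≡ (¬¬p ∨ ¬p) = 1 − |0.000 − 0.871| = 1 − 0.871 = 0.129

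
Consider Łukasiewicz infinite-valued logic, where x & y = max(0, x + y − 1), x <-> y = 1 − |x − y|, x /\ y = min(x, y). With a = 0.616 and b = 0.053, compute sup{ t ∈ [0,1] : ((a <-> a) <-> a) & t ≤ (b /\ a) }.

0.437

a <-> a = 1 − |0.616 − 0.616| = 1 − 0.000 = 1.000
(a <-> a) <-> a = 1 − |1.000 − 0.616| = 1 − 0.384 = 0.616
So the left factor is (a <-> a) <-> a = 0.616.
b /\ a = min(0.053, 0.616) = 0.053
So the right-hand bound is b /\ a = 0.053.
The residuum of the Łukasiewicz t-norm gives the supremum: min(1, 1 − 0.616 + 0.053).
1 − 0.616 + 0.053 = 0.437, so t = min(1, 0.437) = 0.437.
Check: 0.616 & 0.437 = max(0, 0.053) = 0.053 ≤ 0.053.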